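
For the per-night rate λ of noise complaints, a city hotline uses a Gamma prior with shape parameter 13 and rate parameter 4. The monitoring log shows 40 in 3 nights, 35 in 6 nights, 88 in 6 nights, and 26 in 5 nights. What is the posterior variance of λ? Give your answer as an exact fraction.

Total count: 40 + 35 + 88 + 26 = 189.
Total exposure: 3 + 6 + 6 + 5 = 20 nights.
Posterior: α' = 13 + 189 = 202, β' = 4 + 20 = 24.
Posterior variance = α'/β'² = 202/576 = 101/288.

101/288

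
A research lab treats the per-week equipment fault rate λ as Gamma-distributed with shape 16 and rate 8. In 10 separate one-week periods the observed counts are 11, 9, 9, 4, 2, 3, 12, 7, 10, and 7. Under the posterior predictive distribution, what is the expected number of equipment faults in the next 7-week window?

35

Total count: 11 + 9 + 9 + 4 + 2 + 3 + 12 + 7 + 10 + 7 = 74.
Total exposure: 10 weeks.
Gamma(α, β) with Poisson data over total exposure Σt gives posterior Gamma(α+Σx, β+Σt) = Gamma(90, 18).
Predictive mean over a 7-week window = T·E[λ|data] = 7·90/18 = 35.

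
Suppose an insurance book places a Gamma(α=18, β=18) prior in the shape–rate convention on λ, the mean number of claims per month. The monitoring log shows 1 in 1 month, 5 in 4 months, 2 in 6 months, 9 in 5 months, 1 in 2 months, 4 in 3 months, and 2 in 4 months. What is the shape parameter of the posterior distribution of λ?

42

Total count: 1 + 5 + 2 + 9 + 1 + 4 + 2 = 24.
Total exposure: 1 + 4 + 6 + 5 + 2 + 3 + 4 = 25 months.
Conjugate update: add total count to the shape and total exposure to the rate, giving Gamma(42, 43).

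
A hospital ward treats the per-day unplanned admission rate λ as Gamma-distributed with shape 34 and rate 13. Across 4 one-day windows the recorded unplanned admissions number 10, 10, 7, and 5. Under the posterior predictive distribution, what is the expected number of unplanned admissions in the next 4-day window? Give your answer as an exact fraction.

Total count: 10 + 10 + 7 + 5 = 32.
Total exposure: 4 days.
Posterior: α' = 34 + 32 = 66, β' = 13 + 4 = 17.
Predictive mean over a 4-day window = T·E[λ|data] = 4·66/17 = 264/17.

264/17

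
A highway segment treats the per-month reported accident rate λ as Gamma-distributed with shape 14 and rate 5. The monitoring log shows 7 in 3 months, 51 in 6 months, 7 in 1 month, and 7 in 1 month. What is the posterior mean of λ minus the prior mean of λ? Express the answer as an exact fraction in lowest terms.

103/40

Total count: 7 + 51 + 7 + 7 = 72.
Total exposure: 3 + 6 + 1 + 1 = 11 months.
Conjugate update: add total count to the shape and total exposure to the rate, giving Gamma(86, 16).
Posterior mean = 86/16 = 43/8; prior mean = 14/5 = 14/5. Difference = 43/8 − 14/5 = 103/40.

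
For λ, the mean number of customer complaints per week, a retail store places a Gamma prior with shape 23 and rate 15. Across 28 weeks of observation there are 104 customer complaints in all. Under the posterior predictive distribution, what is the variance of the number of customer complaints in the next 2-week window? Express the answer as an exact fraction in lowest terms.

Total count 104 over total exposure 28 weeks.
Posterior: α' = 23 + 104 = 127, β' = 15 + 28 = 43.
The posterior predictive for a window of length T is Negative Binomial with variance T·α'·(β'+T)/β'² = 2·127·45/1849 = 11430/1849.

11430/1849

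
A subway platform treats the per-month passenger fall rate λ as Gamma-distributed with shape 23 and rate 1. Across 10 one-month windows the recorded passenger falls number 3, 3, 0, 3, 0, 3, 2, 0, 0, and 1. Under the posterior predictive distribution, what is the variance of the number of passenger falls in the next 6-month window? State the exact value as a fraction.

Total count: 3 + 3 + 0 + 3 + 0 + 3 + 2 + 0 + 0 + 1 = 15.
Total exposure: 10 months.
The Gamma prior is conjugate for the Poisson rate, so λ | data ~ Gamma(23+15, 1+10) = Gamma(38, 11).
The posterior predictive for a window of length T is Negative Binomial with variance T·α'·(β'+T)/β'² = 6·38·17/121 = 3876/121.

3876/121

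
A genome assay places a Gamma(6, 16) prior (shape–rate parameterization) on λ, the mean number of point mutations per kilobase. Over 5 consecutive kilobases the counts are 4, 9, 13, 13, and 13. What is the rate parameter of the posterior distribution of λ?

Total count: 4 + 9 + 13 + 13 + 13 = 52.
Total exposure: 5 kilobases.
Conjugate update: add total count to the shape and total exposure to the rate, giving Gamma(58, 21).

21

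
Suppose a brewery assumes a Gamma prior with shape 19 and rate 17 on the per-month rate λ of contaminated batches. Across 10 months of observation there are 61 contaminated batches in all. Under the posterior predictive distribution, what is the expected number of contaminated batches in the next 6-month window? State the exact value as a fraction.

Total count 61 over total exposure 10 months.
Gamma(α, β) with Poisson data over total exposure Σt gives posterior Gamma(α+Σx, β+Σt) = Gamma(80, 27).
Predictive mean over a 6-month window = T·E[λ|data] = 6·80/27 = 160/9.

160/9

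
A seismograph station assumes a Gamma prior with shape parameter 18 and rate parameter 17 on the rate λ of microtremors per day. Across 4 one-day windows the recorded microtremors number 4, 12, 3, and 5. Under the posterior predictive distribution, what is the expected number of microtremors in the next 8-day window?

Total count: 4 + 12 + 3 + 5 = 24.
Total exposure: 4 days.
By Gamma–Poisson conjugacy, the posterior is Gamma(α + Σx, β + Σt) = Gamma(18 + 24, 17 + 4) = Gamma(42, 21).
Predictive mean over an 8-day window = T·E[λ|data] = 8·42/21 = 16.

16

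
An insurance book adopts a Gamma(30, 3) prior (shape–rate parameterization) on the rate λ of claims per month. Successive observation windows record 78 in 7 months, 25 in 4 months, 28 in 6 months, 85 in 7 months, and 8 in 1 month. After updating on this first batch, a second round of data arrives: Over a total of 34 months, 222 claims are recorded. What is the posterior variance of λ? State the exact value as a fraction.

119/961

Total count: 78 + 25 + 28 + 85 + 8 = 224.
Total exposure: 7 + 4 + 6 + 7 + 1 = 25 months.
After the first batch: Gamma(30 + 224, 3 + 25) = Gamma(254, 28).
Total count 222 over total exposure 34 months.
After the second batch: Gamma(254 + 222, 28 + 34) = Gamma(476, 62).
Posterior variance = α'/β'² = 476/3844 = 119/961.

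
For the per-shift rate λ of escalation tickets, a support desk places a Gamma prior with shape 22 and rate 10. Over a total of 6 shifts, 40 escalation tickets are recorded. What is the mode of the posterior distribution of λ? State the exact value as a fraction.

61/16

Total count 40 over total exposure 6 shifts.
Posterior: α' = 22 + 40 = 62, β' = 10 + 6 = 16.
Posterior mode = (α'−1)/β' = 61/16.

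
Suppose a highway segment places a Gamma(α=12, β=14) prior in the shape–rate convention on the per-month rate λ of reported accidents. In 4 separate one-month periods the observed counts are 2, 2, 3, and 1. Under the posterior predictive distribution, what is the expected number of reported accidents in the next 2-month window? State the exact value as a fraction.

20/9

Total count: 2 + 2 + 3 + 1 = 8.
Total exposure: 4 months.
The Gamma prior is conjugate for the Poisson rate, so λ | data ~ Gamma(12+8, 14+4) = Gamma(20, 18).
Predictive mean over a 2-month window = T·E[λ|data] = 2·20/18 = 20/9.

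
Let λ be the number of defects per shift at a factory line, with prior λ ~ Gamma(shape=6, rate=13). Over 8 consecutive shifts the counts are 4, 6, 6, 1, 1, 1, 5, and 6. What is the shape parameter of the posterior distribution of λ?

36

Total count: 4 + 6 + 6 + 1 + 1 + 1 + 5 + 6 = 30.
Total exposure: 8 shifts.
Posterior: α' = 6 + 30 = 36, β' = 13 + 8 = 21.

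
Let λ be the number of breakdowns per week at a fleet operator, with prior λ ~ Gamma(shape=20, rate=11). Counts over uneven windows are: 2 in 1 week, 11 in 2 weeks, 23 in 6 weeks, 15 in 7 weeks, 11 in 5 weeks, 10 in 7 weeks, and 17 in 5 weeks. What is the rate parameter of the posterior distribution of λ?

44

Total count: 2 + 11 + 23 + 15 + 11 + 10 + 17 = 89.
Total exposure: 1 + 2 + 6 + 7 + 5 + 7 + 5 = 33 weeks.
Posterior: α' = 20 + 89 = 109, β' = 11 + 33 = 44.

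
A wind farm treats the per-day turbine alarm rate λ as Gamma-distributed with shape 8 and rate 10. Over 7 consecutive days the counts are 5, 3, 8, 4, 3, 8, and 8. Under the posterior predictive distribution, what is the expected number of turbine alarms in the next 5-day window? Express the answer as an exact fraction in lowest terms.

235/17

Total count: 5 + 3 + 8 + 4 + 3 + 8 + 8 = 39.
Total exposure: 7 days.
Conjugate update: add total count to the shape and total exposure to the rate, giving Gamma(47, 17).
Predictive mean over a 5-day window = T·E[λ|data] = 5·47/17 = 235/17.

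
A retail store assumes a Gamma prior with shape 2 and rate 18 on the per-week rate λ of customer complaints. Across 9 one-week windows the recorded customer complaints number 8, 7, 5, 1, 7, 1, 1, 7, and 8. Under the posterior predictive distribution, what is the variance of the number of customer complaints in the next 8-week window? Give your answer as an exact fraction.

13160/729

Total count: 8 + 7 + 5 + 1 + 7 + 1 + 1 + 7 + 8 = 45.
Total exposure: 9 weeks.
Gamma(α, β) with Poisson data over total exposure Σt gives posterior Gamma(α+Σx, β+Σt) = Gamma(47, 27).
The posterior predictive for a window of length T is Negative Binomial with variance T·α'·(β'+T)/β'² = 8·47·35/729 = 13160/729.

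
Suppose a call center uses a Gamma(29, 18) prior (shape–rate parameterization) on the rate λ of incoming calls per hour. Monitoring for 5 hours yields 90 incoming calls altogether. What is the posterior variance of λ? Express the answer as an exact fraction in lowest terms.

Total count 90 over total exposure 5 hours.
Posterior: α' = 29 + 90 = 119, β' = 18 + 5 = 23.
Posterior variance = α'/β'² = 119/529.

119/529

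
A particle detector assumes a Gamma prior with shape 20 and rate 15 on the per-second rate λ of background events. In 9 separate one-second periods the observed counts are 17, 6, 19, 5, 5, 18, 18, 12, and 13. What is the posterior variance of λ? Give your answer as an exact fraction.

133/576

Total count: 17 + 6 + 19 + 5 + 5 + 18 + 18 + 12 + 13 = 113.
Total exposure: 9 seconds.
The Gamma prior is conjugate for the Poisson rate, so λ | data ~ Gamma(20+113, 15+9) = Gamma(133, 24).
Posterior variance = α'/β'² = 133/576.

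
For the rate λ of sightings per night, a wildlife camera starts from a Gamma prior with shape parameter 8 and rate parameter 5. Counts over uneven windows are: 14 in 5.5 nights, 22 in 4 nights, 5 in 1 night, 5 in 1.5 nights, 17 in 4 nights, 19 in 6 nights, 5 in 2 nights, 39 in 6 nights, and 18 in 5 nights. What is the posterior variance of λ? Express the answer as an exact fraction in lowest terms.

Total count: 14 + 22 + 5 + 5 + 17 + 19 + 5 + 39 + 18 = 144.
Total exposure: 5.5 + 4 + 1 + 1.5 + 4 + 6 + 2 + 6 + 5 = 35 nights.
Posterior: α' = 8 + 144 = 152, β' = 5 + 35 = 40.
Posterior variance = α'/β'² = 152/1600 = 19/200.

19/200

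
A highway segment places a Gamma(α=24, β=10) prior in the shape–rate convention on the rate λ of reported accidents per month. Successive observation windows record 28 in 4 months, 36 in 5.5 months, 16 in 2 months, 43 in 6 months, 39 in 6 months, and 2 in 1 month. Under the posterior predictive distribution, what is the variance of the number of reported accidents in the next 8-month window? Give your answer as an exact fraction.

255680/4761

Total count: 28 + 36 + 16 + 43 + 39 + 2 = 164.
Total exposure: 4 + 5.5 + 2 + 6 + 6 + 1 = 24.5 months.
Posterior: α' = 24 + 164 = 188, β' = 10 + 24.5 = 69/2.
The posterior predictive for a window of length T is Negative Binomial with variance T·α'·(β'+T)/β'² = 8·188·(85/2)/(4761/4) = 255680/4761.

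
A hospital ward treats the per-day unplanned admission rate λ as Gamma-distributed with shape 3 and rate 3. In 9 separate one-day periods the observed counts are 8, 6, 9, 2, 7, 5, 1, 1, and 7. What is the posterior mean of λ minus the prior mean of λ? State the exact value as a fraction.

Total count: 8 + 6 + 9 + 2 + 7 + 5 + 1 + 1 + 7 = 46.
Total exposure: 9 days.
Posterior: α' = 3 + 46 = 49, β' = 3 + 9 = 12.
Posterior mean = 49/12 = 49/12; prior mean = 3/3 = 1. Difference = 49/12 − 1 = 37/12.

37/12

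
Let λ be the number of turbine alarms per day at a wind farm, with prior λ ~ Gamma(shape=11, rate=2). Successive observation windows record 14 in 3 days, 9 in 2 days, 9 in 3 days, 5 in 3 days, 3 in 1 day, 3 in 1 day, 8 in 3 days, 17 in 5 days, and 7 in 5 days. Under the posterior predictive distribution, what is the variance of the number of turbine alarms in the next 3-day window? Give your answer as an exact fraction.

3999/392

Total count: 14 + 9 + 9 + 5 + 3 + 3 + 8 + 17 + 7 = 75.
Total exposure: 3 + 2 + 3 + 3 + 1 + 1 + 3 + 5 + 5 = 26 days.
Conjugate update: add total count to the shape and total exposure to the rate, giving Gamma(86, 28).
The posterior predictive for a window of length T is Negative Binomial with variance T·α'·(β'+T)/β'² = 3·86·31/784 = 3999/392.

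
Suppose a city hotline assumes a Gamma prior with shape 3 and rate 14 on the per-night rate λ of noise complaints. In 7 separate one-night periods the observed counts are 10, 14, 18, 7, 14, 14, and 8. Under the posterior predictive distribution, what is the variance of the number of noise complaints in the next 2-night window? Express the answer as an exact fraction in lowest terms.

4048/441

Total count: 10 + 14 + 18 + 7 + 14 + 14 + 8 = 85.
Total exposure: 7 nights.
By Gamma–Poisson conjugacy, the posterior is Gamma(α + Σx, β + Σt) = Gamma(3 + 85, 14 + 7) = Gamma(88, 21).
The posterior predictive for a window of length T is Negative Binomial with variance T·α'·(β'+T)/β'² = 2·88·23/441 = 4048/441.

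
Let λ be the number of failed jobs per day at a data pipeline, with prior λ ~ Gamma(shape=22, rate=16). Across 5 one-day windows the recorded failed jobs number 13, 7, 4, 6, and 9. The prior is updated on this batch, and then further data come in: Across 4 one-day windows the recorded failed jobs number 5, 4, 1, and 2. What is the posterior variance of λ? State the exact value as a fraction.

Total count: 13 + 7 + 4 + 6 + 9 = 39.
Total exposure: 5 days.
After the first batch: Gamma(22 + 39, 16 + 5) = Gamma(61, 21).
Total count: 5 + 4 + 1 + 2 = 12.
Total exposure: 4 days.
After the second batch: Gamma(61 + 12, 21 + 4) = Gamma(73, 25).
Posterior variance = α'/β'² = 73/625.

73/625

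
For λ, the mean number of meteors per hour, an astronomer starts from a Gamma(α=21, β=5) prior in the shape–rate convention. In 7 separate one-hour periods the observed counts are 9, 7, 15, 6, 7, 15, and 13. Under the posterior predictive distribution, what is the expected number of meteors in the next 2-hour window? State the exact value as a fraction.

Total count: 9 + 7 + 15 + 6 + 7 + 15 + 13 = 72.
Total exposure: 7 hours.
Conjugate update: add total count to the shape and total exposure to the rate, giving Gamma(93, 12).
Predictive mean over a 2-hour window = T·E[λ|data] = 2·93/12 = 31/2.

31/2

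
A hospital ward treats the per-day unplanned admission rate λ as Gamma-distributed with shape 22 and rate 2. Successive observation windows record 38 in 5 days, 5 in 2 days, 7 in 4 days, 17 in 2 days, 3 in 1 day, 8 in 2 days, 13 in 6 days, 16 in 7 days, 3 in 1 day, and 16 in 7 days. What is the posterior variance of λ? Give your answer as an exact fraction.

148/1521

Total count: 38 + 5 + 7 + 17 + 3 + 8 + 13 + 16 + 3 + 16 = 126.
Total exposure: 5 + 2 + 4 + 2 + 1 + 2 + 6 + 7 + 1 + 7 = 37 days.
The Gamma prior is conjugate for the Poisson rate, so λ | data ~ Gamma(22+126, 2+37) = Gamma(148, 39).
Posterior variance = α'/β'² = 148/1521.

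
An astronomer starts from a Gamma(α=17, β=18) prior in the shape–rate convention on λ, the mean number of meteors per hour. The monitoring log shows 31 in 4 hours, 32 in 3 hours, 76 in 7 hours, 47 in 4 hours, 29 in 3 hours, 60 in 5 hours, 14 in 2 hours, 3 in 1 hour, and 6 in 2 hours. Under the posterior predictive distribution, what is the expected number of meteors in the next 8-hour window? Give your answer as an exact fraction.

360/7

Total count: 31 + 32 + 76 + 47 + 29 + 60 + 14 + 3 + 6 = 298.
Total exposure: 4 + 3 + 7 + 4 + 3 + 5 + 2 + 1 + 2 = 31 hours.
The Gamma prior is conjugate for the Poisson rate, so λ | data ~ Gamma(17+298, 18+31) = Gamma(315, 49).
Predictive mean over an 8-hour window = T·E[λ|data] = 8·315/49 = 360/7.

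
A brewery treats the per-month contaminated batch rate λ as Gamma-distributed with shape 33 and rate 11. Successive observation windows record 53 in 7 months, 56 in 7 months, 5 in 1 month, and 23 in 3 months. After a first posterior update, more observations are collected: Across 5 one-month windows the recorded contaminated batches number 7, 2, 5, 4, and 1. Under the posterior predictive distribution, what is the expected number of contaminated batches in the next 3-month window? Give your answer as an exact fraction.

Total count: 53 + 56 + 5 + 23 = 137.
Total exposure: 7 + 7 + 1 + 3 = 18 months.
After the first batch: Gamma(33 + 137, 11 + 18) = Gamma(170, 29).
Total count: 7 + 2 + 5 + 4 + 1 = 19.
Total exposure: 5 months.
After the second batch: Gamma(170 + 19, 29 + 5) = Gamma(189, 34).
Predictive mean over a 3-month window = T·E[λ|data] = 3·189/34 = 567/34.

567/34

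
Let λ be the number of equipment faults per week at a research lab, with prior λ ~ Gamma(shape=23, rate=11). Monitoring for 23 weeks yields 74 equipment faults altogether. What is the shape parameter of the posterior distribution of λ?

97

Total count 74 over total exposure 23 weeks.
Gamma(α, β) with Poisson data over total exposure Σt gives posterior Gamma(α+Σx, β+Σt) = Gamma(97, 34).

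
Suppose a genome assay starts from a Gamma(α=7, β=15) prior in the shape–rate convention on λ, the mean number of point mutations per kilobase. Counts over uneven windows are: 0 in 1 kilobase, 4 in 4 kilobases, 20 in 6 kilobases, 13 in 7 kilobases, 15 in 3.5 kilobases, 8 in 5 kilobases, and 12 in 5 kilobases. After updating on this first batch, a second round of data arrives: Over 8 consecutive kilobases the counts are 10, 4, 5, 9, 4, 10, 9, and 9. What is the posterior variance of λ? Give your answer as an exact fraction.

Total count: 0 + 4 + 20 + 13 + 15 + 8 + 12 = 72.
Total exposure: 1 + 4 + 6 + 7 + 3.5 + 5 + 5 = 31.5 kilobases.
After the first batch: Gamma(7 + 72, 15 + 31.5) = Gamma(79, 93/2).
Total count: 10 + 4 + 5 + 9 + 4 + 10 + 9 + 9 = 60.
Total exposure: 8 kilobases.
After the second batch: Gamma(79 + 60, 93/2 + 8) = Gamma(139, 109/2).
Posterior variance = α'/β'² = 139/(11881/4) = 556/11881.

556/11881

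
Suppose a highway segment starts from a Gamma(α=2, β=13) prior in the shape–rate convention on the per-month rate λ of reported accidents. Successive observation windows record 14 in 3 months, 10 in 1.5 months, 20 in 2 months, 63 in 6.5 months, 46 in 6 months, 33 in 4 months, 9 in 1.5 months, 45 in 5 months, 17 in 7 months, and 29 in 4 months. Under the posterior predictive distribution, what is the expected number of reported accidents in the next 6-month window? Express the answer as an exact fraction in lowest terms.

3456/107

Total count: 14 + 10 + 20 + 63 + 46 + 33 + 9 + 45 + 17 + 29 = 286.
Total exposure: 3 + 1.5 + 2 + 6.5 + 6 + 4 + 1.5 + 5 + 7 + 4 = 40.5 months.
Gamma(α, β) with Poisson data over total exposure Σt gives posterior Gamma(α+Σx, β+Σt) = Gamma(288, 107/2).
Predictive mean over a 6-month window = T·E[λ|data] = 6·288/(107/2) = 3456/107.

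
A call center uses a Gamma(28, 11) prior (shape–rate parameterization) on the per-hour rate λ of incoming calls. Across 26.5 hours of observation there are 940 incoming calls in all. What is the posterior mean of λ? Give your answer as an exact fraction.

1936/75

Total count 940 over total exposure 26.5 hours.
By Gamma–Poisson conjugacy, the posterior is Gamma(α + Σx, β + Σt) = Gamma(28 + 940, 11 + 26.5) = Gamma(968, 75/2).
Posterior mean = α'/β' = 968/(75/2) = 1936/75.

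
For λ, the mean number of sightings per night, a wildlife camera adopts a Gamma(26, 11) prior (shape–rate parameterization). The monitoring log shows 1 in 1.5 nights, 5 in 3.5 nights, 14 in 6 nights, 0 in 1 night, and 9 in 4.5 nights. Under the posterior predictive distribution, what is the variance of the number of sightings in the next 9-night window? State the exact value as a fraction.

1314/55

Total count: 1 + 5 + 14 + 0 + 9 = 29.
Total exposure: 1.5 + 3.5 + 6 + 1 + 4.5 = 16.5 nights.
By Gamma–Poisson conjugacy, the posterior is Gamma(α + Σx, β + Σt) = Gamma(26 + 29, 11 + 16.5) = Gamma(55, 55/2).
The posterior predictive for a window of length T is Negative Binomial with variance T·α'·(β'+T)/β'² = 9·55·(73/2)/(3025/4) = 1314/55.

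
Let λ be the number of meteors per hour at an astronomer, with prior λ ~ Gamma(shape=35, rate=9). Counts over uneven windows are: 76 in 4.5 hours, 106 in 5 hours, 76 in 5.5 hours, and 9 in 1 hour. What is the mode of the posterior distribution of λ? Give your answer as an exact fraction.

301/25

Total count: 76 + 106 + 76 + 9 = 267.
Total exposure: 4.5 + 5 + 5.5 + 1 = 16 hours.
Gamma(α, β) with Poisson data over total exposure Σt gives posterior Gamma(α+Σx, β+Σt) = Gamma(302, 25).
Posterior mode = (α'−1)/β' = 301/25.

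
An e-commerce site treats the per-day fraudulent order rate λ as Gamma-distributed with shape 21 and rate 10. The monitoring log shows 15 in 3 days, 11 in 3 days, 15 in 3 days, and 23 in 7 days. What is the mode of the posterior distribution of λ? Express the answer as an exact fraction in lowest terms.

42/13

Total count: 15 + 11 + 15 + 23 = 64.
Total exposure: 3 + 3 + 3 + 7 = 16 days.
The Gamma prior is conjugate for the Poisson rate, so λ | data ~ Gamma(21+64, 10+16) = Gamma(85, 26).
Posterior mode = (α'−1)/β' = 84/26 = 42/13.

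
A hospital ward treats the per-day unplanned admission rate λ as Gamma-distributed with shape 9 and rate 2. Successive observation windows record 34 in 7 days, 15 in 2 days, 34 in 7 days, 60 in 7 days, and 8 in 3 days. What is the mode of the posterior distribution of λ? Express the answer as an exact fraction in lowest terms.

159/28

Total count: 34 + 15 + 34 + 60 + 8 = 151.
Total exposure: 7 + 2 + 7 + 7 + 3 = 26 days.
Posterior: α' = 9 + 151 = 160, β' = 2 + 26 = 28.
Posterior mode = (α'−1)/β' = 159/28.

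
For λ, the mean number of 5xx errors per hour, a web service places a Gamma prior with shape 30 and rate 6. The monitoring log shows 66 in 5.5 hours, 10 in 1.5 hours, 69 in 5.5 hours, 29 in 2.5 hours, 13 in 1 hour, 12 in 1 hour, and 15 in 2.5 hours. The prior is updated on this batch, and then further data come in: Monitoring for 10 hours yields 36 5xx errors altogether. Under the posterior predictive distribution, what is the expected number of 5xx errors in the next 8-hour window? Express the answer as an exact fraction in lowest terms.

4480/71

Total count: 66 + 10 + 69 + 29 + 13 + 12 + 15 = 214.
Total exposure: 5.5 + 1.5 + 5.5 + 2.5 + 1 + 1 + 2.5 = 19.5 hours.
After the first batch: Gamma(30 + 214, 6 + 19.5) = Gamma(244, 51/2).
Total count 36 over total exposure 10 hours.
After the second batch: Gamma(244 + 36, 51/2 + 10) = Gamma(280, 71/2).
Predictive mean over an 8-hour window = T·E[λ|data] = 8·280/(71/2) = 4480/71.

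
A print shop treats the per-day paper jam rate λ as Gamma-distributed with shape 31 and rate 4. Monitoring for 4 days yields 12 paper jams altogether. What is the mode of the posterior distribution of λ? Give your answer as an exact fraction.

21/4

Total count 12 over total exposure 4 days.
By Gamma–Poisson conjugacy, the posterior is Gamma(α + Σx, β + Σt) = Gamma(31 + 12, 4 + 4) = Gamma(43, 8).
Posterior mode = (α'−1)/β' = 42/8 = 21/4.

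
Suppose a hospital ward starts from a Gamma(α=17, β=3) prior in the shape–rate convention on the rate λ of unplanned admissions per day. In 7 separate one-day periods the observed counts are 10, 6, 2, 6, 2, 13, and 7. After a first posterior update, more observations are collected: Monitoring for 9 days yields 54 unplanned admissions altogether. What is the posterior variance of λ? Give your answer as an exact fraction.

Total count: 10 + 6 + 2 + 6 + 2 + 13 + 7 = 46.
Total exposure: 7 days.
After the first batch: Gamma(17 + 46, 3 + 7) = Gamma(63, 10).
Total count 54 over total exposure 9 days.
After the second batch: Gamma(63 + 54, 10 + 9) = Gamma(117, 19).
Posterior variance = α'/β'² = 117/361.

117/361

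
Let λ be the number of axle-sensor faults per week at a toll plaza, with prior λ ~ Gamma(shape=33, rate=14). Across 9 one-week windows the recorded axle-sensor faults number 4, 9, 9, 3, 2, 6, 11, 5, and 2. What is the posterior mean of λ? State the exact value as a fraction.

Total count: 4 + 9 + 9 + 3 + 2 + 6 + 11 + 5 + 2 = 51.
Total exposure: 9 weeks.
By Gamma–Poisson conjugacy, the posterior is Gamma(α + Σx, β + Σt) = Gamma(33 + 51, 14 + 9) = Gamma(84, 23).
Posterior mean = α'/β' = 84/23.

84/23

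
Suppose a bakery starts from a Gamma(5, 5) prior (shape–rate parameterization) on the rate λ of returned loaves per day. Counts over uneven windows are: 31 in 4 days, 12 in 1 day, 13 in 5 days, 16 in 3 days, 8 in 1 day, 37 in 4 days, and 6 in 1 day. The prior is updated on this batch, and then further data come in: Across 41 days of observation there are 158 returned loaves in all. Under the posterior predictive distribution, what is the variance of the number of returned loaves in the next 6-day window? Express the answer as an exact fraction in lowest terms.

9372/325

Total count: 31 + 12 + 13 + 16 + 8 + 37 + 6 = 123.
Total exposure: 4 + 1 + 5 + 3 + 1 + 4 + 1 = 19 days.
After the first batch: Gamma(5 + 123, 5 + 19) = Gamma(128, 24).
Total count 158 over total exposure 41 days.
After the second batch: Gamma(128 + 158, 24 + 41) = Gamma(286, 65).
The posterior predictive for a window of length T is Negative Binomial with variance T·α'·(β'+T)/β'² = 6·286·71/4225 = 9372/325.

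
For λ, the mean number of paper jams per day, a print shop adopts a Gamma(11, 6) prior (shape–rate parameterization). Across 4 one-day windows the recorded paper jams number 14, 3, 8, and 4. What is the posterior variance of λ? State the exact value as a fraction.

Total count: 14 + 3 + 8 + 4 = 29.
Total exposure: 4 days.
Conjugate update: add total count to the shape and total exposure to the rate, giving Gamma(40, 10).
Posterior variance = α'/β'² = 40/100 = 2/5.

2/5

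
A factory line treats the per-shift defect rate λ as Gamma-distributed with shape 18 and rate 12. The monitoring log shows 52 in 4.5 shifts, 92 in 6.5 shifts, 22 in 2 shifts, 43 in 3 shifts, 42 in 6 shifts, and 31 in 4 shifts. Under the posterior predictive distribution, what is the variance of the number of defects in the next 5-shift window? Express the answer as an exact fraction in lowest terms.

16125/361

Total count: 52 + 92 + 22 + 43 + 42 + 31 = 282.
Total exposure: 4.5 + 6.5 + 2 + 3 + 6 + 4 = 26 shifts.
The Gamma prior is conjugate for the Poisson rate, so λ | data ~ Gamma(18+282, 12+26) = Gamma(300, 38).
The posterior predictive for a window of length T is Negative Binomial with variance T·α'·(β'+T)/β'² = 5·300·43/1444 = 16125/361.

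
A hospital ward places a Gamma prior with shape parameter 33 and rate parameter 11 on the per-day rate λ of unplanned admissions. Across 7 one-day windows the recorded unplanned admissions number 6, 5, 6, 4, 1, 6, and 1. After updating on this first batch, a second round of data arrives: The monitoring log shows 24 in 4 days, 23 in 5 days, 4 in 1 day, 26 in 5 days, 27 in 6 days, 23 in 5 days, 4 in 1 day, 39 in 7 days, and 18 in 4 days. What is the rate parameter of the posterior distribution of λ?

Total count: 6 + 5 + 6 + 4 + 1 + 6 + 1 = 29.
Total exposure: 7 days.
After the first batch: Gamma(33 + 29, 11 + 7) = Gamma(62, 18).
Total count: 24 + 23 + 4 + 26 + 27 + 23 + 4 + 39 + 18 = 188.
Total exposure: 4 + 5 + 1 + 5 + 6 + 5 + 1 + 7 + 4 = 38 days.
After the second batch: Gamma(62 + 188, 18 + 38) = Gamma(250, 56).

56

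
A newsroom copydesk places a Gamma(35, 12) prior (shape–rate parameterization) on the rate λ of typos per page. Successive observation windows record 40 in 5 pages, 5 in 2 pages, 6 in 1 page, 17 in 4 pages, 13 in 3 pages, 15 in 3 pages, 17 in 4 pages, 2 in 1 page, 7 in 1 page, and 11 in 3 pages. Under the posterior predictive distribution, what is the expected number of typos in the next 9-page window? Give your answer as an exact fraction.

504/13

Total count: 40 + 5 + 6 + 17 + 13 + 15 + 17 + 2 + 7 + 11 = 133.
Total exposure: 5 + 2 + 1 + 4 + 3 + 3 + 4 + 1 + 1 + 3 = 27 pages.
Conjugate update: add total count to the shape and total exposure to the rate, giving Gamma(168, 39).
Predictive mean over a 9-page window = T·E[λ|data] = 9·168/39 = 504/13.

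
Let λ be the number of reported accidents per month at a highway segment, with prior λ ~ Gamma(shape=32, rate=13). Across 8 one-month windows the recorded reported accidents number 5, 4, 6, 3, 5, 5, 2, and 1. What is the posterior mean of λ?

3

Total count: 5 + 4 + 6 + 3 + 5 + 5 + 2 + 1 = 31.
Total exposure: 8 months.
The Gamma prior is conjugate for the Poisson rate, so λ | data ~ Gamma(32+31, 13+8) = Gamma(63, 21).
Posterior mean = α'/β' = 63/21 = 3.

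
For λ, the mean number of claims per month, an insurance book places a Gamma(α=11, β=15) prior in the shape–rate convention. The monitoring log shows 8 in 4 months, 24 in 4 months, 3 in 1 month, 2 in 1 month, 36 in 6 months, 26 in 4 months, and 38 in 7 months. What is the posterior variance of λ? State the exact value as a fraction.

Total count: 8 + 24 + 3 + 2 + 36 + 26 + 38 = 137.
Total exposure: 4 + 4 + 1 + 1 + 6 + 4 + 7 = 27 months.
Posterior: α' = 11 + 137 = 148, β' = 15 + 27 = 42.
Posterior variance = α'/β'² = 148/1764 = 37/441.

37/441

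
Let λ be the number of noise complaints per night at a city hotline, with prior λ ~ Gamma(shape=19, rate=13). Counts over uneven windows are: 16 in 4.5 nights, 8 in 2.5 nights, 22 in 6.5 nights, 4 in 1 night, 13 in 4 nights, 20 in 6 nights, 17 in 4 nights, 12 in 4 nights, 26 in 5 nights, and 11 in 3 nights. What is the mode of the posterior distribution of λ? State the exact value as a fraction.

334/107

Total count: 16 + 8 + 22 + 4 + 13 + 20 + 17 + 12 + 26 + 11 = 149.
Total exposure: 4.5 + 2.5 + 6.5 + 1 + 4 + 6 + 4 + 4 + 5 + 3 = 40.5 nights.
By Gamma–Poisson conjugacy, the posterior is Gamma(α + Σx, β + Σt) = Gamma(19 + 149, 13 + 40.5) = Gamma(168, 107/2).
Posterior mode = (α'−1)/β' = 167/(107/2) = 334/107.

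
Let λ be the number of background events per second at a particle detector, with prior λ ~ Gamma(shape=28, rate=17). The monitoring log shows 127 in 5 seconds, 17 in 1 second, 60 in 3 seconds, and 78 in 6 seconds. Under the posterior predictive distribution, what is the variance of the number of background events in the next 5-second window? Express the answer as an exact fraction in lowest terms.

Total count: 127 + 17 + 60 + 78 = 282.
Total exposure: 5 + 1 + 3 + 6 = 15 seconds.
The Gamma prior is conjugate for the Poisson rate, so λ | data ~ Gamma(28+282, 17+15) = Gamma(310, 32).
The posterior predictive for a window of length T is Negative Binomial with variance T·α'·(β'+T)/β'² = 5·310·37/1024 = 28675/512.

28675/512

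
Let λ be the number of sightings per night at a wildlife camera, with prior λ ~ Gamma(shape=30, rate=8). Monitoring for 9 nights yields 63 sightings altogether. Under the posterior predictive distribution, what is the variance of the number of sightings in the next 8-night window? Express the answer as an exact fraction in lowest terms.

Total count 63 over total exposure 9 nights.
Posterior: α' = 30 + 63 = 93, β' = 8 + 9 = 17.
The posterior predictive for a window of length T is Negative Binomial with variance T·α'·(β'+T)/β'² = 8·93·25/289 = 18600/289.

18600/289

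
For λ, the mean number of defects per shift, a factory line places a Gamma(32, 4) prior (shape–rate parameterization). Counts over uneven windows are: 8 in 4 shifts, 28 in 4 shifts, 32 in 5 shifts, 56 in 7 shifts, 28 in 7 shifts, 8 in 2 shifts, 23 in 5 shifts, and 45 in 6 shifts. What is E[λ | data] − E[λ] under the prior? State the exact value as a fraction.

-23/11

Total count: 8 + 28 + 32 + 56 + 28 + 8 + 23 + 45 = 228.
Total exposure: 4 + 4 + 5 + 7 + 7 + 2 + 5 + 6 = 40 shifts.
Posterior: α' = 32 + 228 = 260, β' = 4 + 40 = 44.
Posterior mean = 260/44 = 65/11; prior mean = 32/4 = 8. Difference = 65/11 − 8 = -23/11.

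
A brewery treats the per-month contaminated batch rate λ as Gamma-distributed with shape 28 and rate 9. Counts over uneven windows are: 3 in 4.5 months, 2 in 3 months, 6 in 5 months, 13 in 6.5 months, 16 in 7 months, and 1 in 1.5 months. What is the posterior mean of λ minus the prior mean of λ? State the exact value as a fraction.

Total count: 3 + 2 + 6 + 13 + 16 + 1 = 41.
Total exposure: 4.5 + 3 + 5 + 6.5 + 7 + 1.5 = 27.5 months.
Posterior: α' = 28 + 41 = 69, β' = 9 + 27.5 = 73/2.
Posterior mean = 69/(73/2) = 138/73; prior mean = 28/9 = 28/9. Difference = 138/73 − 28/9 = -802/657.

-802/657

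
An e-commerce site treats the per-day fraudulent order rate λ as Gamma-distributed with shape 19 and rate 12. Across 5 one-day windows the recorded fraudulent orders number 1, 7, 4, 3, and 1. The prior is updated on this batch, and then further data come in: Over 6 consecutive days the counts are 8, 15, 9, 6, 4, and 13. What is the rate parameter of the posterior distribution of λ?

23

Total count: 1 + 7 + 4 + 3 + 1 = 16.
Total exposure: 5 days.
After the first batch: Gamma(19 + 16, 12 + 5) = Gamma(35, 17).
Total count: 8 + 15 + 9 + 6 + 4 + 13 = 55.
Total exposure: 6 days.
After the second batch: Gamma(35 + 55, 17 + 6) = Gamma(90, 23).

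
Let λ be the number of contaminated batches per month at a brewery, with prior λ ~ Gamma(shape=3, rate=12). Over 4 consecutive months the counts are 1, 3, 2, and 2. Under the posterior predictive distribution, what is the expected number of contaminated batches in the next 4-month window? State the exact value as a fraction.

Total count: 1 + 3 + 2 + 2 = 8.
Total exposure: 4 months.
The Gamma prior is conjugate for the Poisson rate, so λ | data ~ Gamma(3+8, 12+4) = Gamma(11, 16).
Predictive mean over a 4-month window = T·E[λ|data] = 4·11/16 = 11/4.

11/4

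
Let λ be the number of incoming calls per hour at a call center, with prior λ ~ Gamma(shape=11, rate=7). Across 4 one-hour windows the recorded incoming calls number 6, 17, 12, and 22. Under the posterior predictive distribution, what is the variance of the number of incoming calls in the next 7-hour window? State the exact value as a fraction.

Total count: 6 + 17 + 12 + 22 = 57.
Total exposure: 4 hours.
Gamma(α, β) with Poisson data over total exposure Σt gives posterior Gamma(α+Σx, β+Σt) = Gamma(68, 11).
The posterior predictive for a window of length T is Negative Binomial with variance T·α'·(β'+T)/β'² = 7·68·18/121 = 8568/121.

8568/121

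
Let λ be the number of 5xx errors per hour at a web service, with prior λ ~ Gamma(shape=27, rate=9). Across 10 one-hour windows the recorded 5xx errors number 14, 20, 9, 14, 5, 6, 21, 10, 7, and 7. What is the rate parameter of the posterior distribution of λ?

19

Total count: 14 + 20 + 9 + 14 + 5 + 6 + 21 + 10 + 7 + 7 = 113.
Total exposure: 10 hours.
Posterior: α' = 27 + 113 = 140, β' = 9 + 10 = 19.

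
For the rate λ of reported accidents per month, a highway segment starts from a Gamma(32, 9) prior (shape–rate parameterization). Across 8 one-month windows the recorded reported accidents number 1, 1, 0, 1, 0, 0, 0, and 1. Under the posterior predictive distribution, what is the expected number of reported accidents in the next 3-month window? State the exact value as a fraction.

108/17

Total count: 1 + 1 + 0 + 1 + 0 + 0 + 0 + 1 = 4.
Total exposure: 8 months.
By Gamma–Poisson conjugacy, the posterior is Gamma(α + Σx, β + Σt) = Gamma(32 + 4, 9 + 8) = Gamma(36, 17).
Predictive mean over a 3-month window = T·E[λ|data] = 3·36/17 = 108/17.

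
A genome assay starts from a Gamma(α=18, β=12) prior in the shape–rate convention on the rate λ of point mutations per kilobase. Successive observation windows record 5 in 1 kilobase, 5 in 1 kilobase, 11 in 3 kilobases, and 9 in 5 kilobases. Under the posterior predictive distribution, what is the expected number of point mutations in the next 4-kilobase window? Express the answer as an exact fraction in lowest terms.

96/11

Total count: 5 + 5 + 11 + 9 = 30.
Total exposure: 1 + 1 + 3 + 5 = 10 kilobases.
Posterior: α' = 18 + 30 = 48, β' = 12 + 10 = 22.
Predictive mean over a 4-kilobase window = T·E[λ|data] = 4·48/22 = 96/11.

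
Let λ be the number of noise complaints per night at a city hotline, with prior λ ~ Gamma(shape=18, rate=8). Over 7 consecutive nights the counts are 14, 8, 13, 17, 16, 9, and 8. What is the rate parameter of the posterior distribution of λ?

15

Total count: 14 + 8 + 13 + 17 + 16 + 9 + 8 = 85.
Total exposure: 7 nights.
Posterior: α' = 18 + 85 = 103, β' = 8 + 7 = 15.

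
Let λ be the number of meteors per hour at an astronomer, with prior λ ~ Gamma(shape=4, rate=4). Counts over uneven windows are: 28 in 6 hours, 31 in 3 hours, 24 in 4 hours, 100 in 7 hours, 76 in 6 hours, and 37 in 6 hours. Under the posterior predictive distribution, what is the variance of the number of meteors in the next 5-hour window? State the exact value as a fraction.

Total count: 28 + 31 + 24 + 100 + 76 + 37 = 296.
Total exposure: 6 + 3 + 4 + 7 + 6 + 6 = 32 hours.
The Gamma prior is conjugate for the Poisson rate, so λ | data ~ Gamma(4+296, 4+32) = Gamma(300, 36).
The posterior predictive for a window of length T is Negative Binomial with variance T·α'·(β'+T)/β'² = 5·300·41/1296 = 5125/108.

5125/108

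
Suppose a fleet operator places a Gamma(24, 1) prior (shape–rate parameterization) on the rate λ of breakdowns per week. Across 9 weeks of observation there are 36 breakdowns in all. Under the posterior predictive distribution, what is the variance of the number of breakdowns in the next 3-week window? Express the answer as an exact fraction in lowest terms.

Total count 36 over total exposure 9 weeks.
By Gamma–Poisson conjugacy, the posterior is Gamma(α + Σx, β + Σt) = Gamma(24 + 36, 1 + 9) = Gamma(60, 10).
The posterior predictive for a window of length T is Negative Binomial with variance T·α'·(β'+T)/β'² = 3·60·13/100 = 117/5.

117/5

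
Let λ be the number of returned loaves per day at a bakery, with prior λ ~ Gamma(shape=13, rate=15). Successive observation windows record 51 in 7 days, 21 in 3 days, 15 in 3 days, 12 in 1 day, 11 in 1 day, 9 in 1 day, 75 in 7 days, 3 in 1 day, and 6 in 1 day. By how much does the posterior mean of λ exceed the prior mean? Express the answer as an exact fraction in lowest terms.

Total count: 51 + 21 + 15 + 12 + 11 + 9 + 75 + 3 + 6 = 203.
Total exposure: 7 + 3 + 3 + 1 + 1 + 1 + 7 + 1 + 1 = 25 days.
By Gamma–Poisson conjugacy, the posterior is Gamma(α + Σx, β + Σt) = Gamma(13 + 203, 15 + 25) = Gamma(216, 40).
Posterior mean = 216/40 = 27/5; prior mean = 13/15 = 13/15. Difference = 27/5 − 13/15 = 68/15.

68/15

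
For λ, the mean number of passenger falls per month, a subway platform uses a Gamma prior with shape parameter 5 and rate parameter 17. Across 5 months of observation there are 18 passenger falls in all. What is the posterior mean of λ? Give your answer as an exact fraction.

Total count 18 over total exposure 5 months.
By Gamma–Poisson conjugacy, the posterior is Gamma(α + Σx, β + Σt) = Gamma(5 + 18, 17 + 5) = Gamma(23, 22).
Posterior mean = α'/β' = 23/22.

23/22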